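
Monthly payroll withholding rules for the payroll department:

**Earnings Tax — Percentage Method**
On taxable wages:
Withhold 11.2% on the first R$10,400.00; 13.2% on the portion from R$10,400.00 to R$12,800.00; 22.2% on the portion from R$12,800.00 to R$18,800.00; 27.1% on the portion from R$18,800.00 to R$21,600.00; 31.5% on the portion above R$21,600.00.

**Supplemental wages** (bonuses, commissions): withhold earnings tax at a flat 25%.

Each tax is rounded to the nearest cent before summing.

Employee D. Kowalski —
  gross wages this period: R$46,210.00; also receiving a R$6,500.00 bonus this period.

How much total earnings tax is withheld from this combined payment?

R$12,949.55

Earnings Tax: taxable = R$46,210.00
  R$3,572.40 + 31.5% × (R$46,210.00 − R$21,600.00) = R$3,572.40 + 31.5% × R$24,610.00 = R$11,324.55
Supplemental (25% flat on bonus): 25% × R$6,500.00 = R$1,625.00
Total earnings tax: R$11,324.55 + R$1,625.00 = R$12,949.55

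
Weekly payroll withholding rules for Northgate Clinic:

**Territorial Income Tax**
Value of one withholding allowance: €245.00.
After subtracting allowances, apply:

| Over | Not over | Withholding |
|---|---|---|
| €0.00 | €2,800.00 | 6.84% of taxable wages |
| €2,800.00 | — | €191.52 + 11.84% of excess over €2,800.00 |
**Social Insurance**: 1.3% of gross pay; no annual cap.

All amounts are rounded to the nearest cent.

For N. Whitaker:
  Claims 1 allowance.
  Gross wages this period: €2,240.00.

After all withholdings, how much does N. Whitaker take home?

€2,074.42

Territorial Income Tax: taxable = €2,240.00 − 1×€245.00 = €1,995.00
  6.84% × €1,995.00 = €136.46
Social Insurance: 1.3% × €2,240.00 = €29.12
Total withheld: €136.46 + €29.12 = €165.58
Net pay: €2,240.00 − €165.58 = €2,074.42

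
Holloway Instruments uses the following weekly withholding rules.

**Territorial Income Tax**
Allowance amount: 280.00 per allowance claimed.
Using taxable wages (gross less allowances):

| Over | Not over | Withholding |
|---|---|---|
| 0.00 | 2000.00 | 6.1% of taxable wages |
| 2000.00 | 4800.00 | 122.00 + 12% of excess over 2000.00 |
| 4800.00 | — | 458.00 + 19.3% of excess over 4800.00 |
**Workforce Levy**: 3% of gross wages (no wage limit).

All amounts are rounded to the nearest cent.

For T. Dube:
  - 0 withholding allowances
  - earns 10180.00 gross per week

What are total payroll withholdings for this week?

1801.74

Territorial Income Tax: taxable = 10180.00
  458.00 + 19.3% × (10180.00 − 4800.00) = 458.00 + 19.3% × 5380.00 = 1496.34
Workforce Levy: 3% × 10180.00 = 305.40
Total: 1496.34 + 305.40 = 1801.74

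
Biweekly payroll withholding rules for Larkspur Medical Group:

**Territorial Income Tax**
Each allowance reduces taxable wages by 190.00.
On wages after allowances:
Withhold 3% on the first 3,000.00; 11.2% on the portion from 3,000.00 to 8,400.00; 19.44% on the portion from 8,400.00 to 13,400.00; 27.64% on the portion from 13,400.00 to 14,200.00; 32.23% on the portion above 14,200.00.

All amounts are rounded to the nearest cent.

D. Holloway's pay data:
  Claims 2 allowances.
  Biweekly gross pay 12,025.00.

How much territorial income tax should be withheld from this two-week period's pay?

1,325.63

Territorial Income Tax: taxable = 12,025.00 − 2×190.00 = 11,645.00
  694.80 + 19.44% × (11,645.00 − 8,400.00) = 694.80 + 19.44% × 3,245.00 = 1,325.63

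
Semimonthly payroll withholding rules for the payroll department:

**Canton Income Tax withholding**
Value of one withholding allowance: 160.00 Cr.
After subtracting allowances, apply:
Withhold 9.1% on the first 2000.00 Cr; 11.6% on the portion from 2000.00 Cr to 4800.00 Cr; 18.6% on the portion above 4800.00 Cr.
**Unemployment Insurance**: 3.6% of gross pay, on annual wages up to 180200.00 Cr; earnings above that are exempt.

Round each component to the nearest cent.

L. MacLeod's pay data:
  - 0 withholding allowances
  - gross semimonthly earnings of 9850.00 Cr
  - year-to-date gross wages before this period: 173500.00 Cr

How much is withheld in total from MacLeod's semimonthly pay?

1687.30 Cr

Canton Income Tax: taxable = 9850.00 Cr
  506.80 Cr + 18.6% × (9850.00 Cr − 4800.00 Cr) = 506.80 Cr + 18.6% × 5050.00 Cr = 1446.10 Cr
Unemployment Insurance: cap 180200.00 Cr − YTD 173500.00 Cr = 6700.00 Cr subject; 3.6% × 6700.00 Cr = 241.20 Cr
Total: 1446.10 Cr + 241.20 Cr = 1687.30 Cr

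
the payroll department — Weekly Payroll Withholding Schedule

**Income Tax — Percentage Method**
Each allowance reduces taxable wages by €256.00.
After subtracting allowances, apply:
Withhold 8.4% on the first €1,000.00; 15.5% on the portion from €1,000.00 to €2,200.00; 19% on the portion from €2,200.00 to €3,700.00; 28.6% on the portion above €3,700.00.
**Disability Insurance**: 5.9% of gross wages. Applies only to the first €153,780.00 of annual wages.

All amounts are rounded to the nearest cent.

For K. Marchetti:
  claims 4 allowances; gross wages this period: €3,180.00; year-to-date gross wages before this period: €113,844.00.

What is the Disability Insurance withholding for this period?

€187.62

Disability Insurance: 5.9% × €3,180.00 = €187.62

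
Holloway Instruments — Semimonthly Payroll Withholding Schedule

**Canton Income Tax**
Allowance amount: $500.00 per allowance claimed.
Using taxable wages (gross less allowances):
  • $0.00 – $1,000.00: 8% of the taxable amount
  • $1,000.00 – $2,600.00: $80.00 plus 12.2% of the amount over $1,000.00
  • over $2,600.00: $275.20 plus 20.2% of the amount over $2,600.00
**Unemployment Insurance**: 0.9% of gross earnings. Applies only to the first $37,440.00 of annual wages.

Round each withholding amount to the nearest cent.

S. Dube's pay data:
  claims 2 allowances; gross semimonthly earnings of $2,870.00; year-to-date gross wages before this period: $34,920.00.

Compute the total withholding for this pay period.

$208.82

Canton Income Tax: taxable = $2,870.00 − 2×$500.00 = $1,870.00
  $80.00 + 12.2% × ($1,870.00 − $1,000.00) = $80.00 + 12.2% × $870.00 = $186.14
Unemployment Insurance: cap $37,440.00 − YTD $34,920.00 = $2,520.00 subject; 0.9% × $2,520.00 = $22.68
Total: $186.14 + $22.68 = $208.82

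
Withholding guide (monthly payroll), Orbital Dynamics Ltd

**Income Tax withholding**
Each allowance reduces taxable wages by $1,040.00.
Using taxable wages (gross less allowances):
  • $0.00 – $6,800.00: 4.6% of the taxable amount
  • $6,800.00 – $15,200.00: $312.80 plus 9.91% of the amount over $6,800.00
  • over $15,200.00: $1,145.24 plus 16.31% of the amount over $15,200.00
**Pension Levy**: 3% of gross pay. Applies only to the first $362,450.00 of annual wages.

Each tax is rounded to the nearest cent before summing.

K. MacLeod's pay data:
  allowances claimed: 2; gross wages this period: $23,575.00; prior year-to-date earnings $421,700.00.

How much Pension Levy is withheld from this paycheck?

$0.00

Pension Levy: YTD $421,700.00 ≥ cap $362,450.00 → $0.00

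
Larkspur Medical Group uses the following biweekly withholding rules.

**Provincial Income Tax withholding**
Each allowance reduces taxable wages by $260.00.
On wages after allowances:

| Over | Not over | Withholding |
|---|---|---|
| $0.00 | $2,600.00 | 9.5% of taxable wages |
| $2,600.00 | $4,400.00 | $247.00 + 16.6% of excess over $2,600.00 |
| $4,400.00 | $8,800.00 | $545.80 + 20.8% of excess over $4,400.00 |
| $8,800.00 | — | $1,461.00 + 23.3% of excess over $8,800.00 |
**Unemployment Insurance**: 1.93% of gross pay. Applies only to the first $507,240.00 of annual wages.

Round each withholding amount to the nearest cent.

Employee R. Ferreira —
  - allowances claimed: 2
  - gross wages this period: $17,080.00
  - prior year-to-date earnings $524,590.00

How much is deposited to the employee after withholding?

$13,810.92

Provincial Income Tax: taxable = $17,080.00 − 2×$260.00 = $16,560.00
  $1,461.00 + 23.3% × ($16,560.00 − $8,800.00) = $1,461.00 + 23.3% × $7,760.00 = $3,269.08
Unemployment Insurance: YTD $524,590.00 ≥ cap $507,240.00 → $0.00
Total withheld: $3,269.08 + $0.00 = $3,269.08
Net pay: $17,080.00 − $3,269.08 = $13,810.92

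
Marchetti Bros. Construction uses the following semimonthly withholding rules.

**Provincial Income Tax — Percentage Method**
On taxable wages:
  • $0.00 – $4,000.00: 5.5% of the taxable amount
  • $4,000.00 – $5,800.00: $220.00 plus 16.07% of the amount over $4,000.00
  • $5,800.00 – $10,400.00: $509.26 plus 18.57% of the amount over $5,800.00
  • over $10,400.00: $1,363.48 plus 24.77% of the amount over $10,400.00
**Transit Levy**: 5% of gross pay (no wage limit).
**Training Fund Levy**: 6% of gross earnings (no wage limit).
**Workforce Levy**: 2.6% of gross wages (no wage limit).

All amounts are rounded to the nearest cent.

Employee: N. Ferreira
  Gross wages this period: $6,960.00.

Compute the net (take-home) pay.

$5,288.77

Provincial Income Tax: taxable = $6,960.00
  $509.26 + 18.57% × ($6,960.00 − $5,800.00) = $509.26 + 18.57% × $1,160.00 = $724.67
Transit Levy: 5% × $6,960.00 = $348.00
Training Fund Levy: 6% × $6,960.00 = $417.60
Workforce Levy: 2.6% × $6,960.00 = $180.96
Total withheld: $724.67 + $348.00 + $417.60 + $180.96 = $1,671.23
Net pay: $6,960.00 − $1,671.23 = $5,288.77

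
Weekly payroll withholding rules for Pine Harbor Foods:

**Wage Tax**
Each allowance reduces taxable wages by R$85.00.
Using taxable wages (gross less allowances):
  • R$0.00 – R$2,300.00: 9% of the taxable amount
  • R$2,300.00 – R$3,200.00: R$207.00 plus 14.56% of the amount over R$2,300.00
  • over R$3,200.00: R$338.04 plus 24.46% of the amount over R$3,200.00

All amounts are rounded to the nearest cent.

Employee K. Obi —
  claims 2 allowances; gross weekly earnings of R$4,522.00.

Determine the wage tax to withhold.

Wage Tax: taxable = R$4,522.00 − 2×R$85.00 = R$4,352.00
  R$338.04 + 24.46% × (R$4,352.00 − R$3,200.00) = R$338.04 + 24.46% × R$1,152.00 = R$619.82

R$619.82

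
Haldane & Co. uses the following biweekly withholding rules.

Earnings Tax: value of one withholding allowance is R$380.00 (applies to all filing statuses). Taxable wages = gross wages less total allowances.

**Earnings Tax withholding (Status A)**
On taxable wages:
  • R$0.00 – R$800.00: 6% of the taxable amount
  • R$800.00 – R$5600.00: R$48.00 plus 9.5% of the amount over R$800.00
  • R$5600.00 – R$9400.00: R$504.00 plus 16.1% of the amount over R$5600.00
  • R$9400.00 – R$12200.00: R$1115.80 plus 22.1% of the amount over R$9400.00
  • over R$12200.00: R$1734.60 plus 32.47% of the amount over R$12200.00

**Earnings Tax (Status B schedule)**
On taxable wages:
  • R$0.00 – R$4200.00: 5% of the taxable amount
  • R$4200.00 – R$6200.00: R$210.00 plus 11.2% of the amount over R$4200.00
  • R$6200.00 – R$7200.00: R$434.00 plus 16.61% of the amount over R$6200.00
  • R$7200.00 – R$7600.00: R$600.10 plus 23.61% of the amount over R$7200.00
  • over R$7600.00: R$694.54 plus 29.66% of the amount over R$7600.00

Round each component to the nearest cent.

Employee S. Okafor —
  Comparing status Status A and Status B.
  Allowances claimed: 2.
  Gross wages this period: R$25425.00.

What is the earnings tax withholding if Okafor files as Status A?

Earnings Tax (Status A): taxable = R$25425.00 − 2×R$380.00 = R$24665.00
  R$1734.60 + 32.47% × (R$24665.00 − R$12200.00) = R$1734.60 + 32.47% × R$12465.00 = R$5781.99

R$5781.99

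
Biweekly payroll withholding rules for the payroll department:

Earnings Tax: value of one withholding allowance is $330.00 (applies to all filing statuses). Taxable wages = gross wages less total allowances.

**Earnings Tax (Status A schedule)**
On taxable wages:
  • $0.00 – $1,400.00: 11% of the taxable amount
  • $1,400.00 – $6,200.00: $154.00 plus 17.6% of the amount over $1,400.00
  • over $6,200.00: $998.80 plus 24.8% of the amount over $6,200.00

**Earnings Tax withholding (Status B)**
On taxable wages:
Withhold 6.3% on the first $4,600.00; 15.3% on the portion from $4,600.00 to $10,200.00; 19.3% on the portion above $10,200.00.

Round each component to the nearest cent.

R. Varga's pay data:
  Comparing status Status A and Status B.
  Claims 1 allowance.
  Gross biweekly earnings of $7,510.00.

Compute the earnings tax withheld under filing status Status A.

Earnings Tax (Status A): taxable = $7,510.00 − 1×$330.00 = $7,180.00
  $998.80 + 24.8% × ($7,180.00 − $6,200.00) = $998.80 + 24.8% × $980.00 = $1,241.84

$1,241.84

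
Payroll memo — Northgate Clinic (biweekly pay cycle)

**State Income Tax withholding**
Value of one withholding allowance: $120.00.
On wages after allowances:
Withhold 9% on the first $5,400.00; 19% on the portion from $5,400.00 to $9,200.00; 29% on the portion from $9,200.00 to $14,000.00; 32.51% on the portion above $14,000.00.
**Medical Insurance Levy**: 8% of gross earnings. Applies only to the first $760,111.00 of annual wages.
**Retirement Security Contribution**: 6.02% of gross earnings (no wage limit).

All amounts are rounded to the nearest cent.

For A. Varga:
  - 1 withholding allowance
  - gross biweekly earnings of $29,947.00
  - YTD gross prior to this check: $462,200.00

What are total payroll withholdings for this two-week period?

$11,943.93

State Income Tax: taxable = $29,947.00 − 1×$120.00 = $29,827.00
  $2,600.00 + 32.51% × ($29,827.00 − $14,000.00) = $2,600.00 + 32.51% × $15,827.00 = $7,745.36
Medical Insurance Levy: 8% × $29,947.00 = $2,395.76
Retirement Security Contribution: 6.02% × $29,947.00 = $1,802.81
Total: $7,745.36 + $2,395.76 + $1,802.81 = $11,943.93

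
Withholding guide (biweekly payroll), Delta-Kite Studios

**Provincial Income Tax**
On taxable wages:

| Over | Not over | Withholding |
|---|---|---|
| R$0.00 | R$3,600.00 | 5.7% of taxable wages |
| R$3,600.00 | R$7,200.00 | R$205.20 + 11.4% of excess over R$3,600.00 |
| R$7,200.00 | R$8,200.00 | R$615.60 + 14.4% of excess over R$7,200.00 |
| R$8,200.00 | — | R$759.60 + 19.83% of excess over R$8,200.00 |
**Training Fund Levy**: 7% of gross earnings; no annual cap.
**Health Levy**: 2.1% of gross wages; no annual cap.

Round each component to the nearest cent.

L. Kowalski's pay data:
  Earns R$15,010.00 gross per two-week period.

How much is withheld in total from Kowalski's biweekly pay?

R$3,475.93

Provincial Income Tax: taxable = R$15,010.00
  R$759.60 + 19.83% × (R$15,010.00 − R$8,200.00) = R$759.60 + 19.83% × R$6,810.00 = R$2,110.02
Training Fund Levy: 7% × R$15,010.00 = R$1,050.70
Health Levy: 2.1% × R$15,010.00 = R$315.21
Total: R$2,110.02 + R$1,050.70 + R$315.21 = R$3,475.93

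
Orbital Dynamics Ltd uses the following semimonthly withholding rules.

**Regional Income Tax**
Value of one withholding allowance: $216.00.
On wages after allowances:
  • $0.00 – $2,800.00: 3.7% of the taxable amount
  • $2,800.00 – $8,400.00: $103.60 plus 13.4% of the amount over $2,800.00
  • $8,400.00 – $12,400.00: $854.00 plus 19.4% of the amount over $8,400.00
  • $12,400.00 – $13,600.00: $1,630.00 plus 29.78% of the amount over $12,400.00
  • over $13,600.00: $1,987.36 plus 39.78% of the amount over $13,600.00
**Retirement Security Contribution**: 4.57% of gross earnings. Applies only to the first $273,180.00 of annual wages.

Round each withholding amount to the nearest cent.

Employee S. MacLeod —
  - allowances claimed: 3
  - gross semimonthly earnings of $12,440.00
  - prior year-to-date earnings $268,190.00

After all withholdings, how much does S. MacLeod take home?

Regional Income Tax: taxable = $12,440.00 − 3×$216.00 = $11,792.00
  $854.00 + 19.4% × ($11,792.00 − $8,400.00) = $854.00 + 19.4% × $3,392.00 = $1,512.05
Retirement Security Contribution: cap $273,180.00 − YTD $268,190.00 = $4,990.00 subject; 4.57% × $4,990.00 = $228.04
Total withheld: $1,512.05 + $228.04 = $1,740.09
Net pay: $12,440.00 − $1,740.09 = $10,699.91

$10,699.91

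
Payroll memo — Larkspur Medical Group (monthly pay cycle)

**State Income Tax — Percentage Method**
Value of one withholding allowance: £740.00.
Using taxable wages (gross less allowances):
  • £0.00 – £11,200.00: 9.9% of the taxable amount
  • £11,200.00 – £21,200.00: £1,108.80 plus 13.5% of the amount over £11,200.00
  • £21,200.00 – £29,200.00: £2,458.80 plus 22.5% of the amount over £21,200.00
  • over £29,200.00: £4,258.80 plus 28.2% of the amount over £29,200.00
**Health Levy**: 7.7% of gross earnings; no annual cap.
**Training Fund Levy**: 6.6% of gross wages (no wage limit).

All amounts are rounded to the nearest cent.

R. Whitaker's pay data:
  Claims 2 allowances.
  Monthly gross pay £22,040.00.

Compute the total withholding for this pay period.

State Income Tax: taxable = £22,040.00 − 2×£740.00 = £20,560.00
  £1,108.80 + 13.5% × (£20,560.00 − £11,200.00) = £1,108.80 + 13.5% × £9,360.00 = £2,372.40
Health Levy: 7.7% × £22,040.00 = £1,697.08
Training Fund Levy: 6.6% × £22,040.00 = £1,454.64
Total: £2,372.40 + £1,697.08 + £1,454.64 = £5,524.12

£5,524.12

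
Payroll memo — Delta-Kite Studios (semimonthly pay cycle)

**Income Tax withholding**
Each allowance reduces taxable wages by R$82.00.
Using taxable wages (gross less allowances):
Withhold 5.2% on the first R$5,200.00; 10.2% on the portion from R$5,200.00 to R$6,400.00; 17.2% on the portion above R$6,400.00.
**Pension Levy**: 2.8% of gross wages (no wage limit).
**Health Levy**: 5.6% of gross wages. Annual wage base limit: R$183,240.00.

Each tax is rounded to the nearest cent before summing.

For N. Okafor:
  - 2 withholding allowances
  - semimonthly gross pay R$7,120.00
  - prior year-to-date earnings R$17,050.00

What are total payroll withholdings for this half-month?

R$1,086.51

Income Tax: taxable = R$7,120.00 − 2×R$82.00 = R$6,956.00
  R$392.80 + 17.2% × (R$6,956.00 − R$6,400.00) = R$392.80 + 17.2% × R$556.00 = R$488.43
Pension Levy: 2.8% × R$7,120.00 = R$199.36
Health Levy: 5.6% × R$7,120.00 = R$398.72
Total: R$488.43 + R$199.36 + R$398.72 = R$1,086.51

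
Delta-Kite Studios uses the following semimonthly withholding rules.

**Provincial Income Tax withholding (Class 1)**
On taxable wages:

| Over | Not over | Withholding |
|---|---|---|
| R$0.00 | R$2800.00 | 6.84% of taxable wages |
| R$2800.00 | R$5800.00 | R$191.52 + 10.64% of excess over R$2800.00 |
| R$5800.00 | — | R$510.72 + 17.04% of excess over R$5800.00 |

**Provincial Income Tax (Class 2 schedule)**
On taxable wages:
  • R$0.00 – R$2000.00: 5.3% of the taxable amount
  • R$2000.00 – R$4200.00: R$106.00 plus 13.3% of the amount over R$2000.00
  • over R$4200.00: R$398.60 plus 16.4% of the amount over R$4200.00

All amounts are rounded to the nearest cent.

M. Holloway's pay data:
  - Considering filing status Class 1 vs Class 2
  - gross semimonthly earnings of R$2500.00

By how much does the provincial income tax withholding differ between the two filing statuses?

R$1.50

Provincial Income Tax (Class 1): taxable = R$2500.00
  6.84% × R$2500.00 = R$171.00
Provincial Income Tax (Class 2): taxable = R$2500.00
  R$106.00 + 13.3% × (R$2500.00 − R$2000.00) = R$106.00 + 13.3% × R$500.00 = R$172.50
Difference: |R$171.00 − R$172.50| = R$1.50 (higher under Class 2)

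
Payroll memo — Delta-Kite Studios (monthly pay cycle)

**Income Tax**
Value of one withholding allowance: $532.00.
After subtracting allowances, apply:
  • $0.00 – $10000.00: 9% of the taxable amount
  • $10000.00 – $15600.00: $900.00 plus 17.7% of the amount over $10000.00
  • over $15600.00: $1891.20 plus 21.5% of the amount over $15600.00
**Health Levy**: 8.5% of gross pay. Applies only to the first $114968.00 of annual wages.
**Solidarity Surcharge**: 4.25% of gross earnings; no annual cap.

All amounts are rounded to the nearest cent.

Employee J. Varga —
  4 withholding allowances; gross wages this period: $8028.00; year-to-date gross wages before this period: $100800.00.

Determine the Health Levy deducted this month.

Health Levy: 8.5% × $8028.00 = $682.38

$682.38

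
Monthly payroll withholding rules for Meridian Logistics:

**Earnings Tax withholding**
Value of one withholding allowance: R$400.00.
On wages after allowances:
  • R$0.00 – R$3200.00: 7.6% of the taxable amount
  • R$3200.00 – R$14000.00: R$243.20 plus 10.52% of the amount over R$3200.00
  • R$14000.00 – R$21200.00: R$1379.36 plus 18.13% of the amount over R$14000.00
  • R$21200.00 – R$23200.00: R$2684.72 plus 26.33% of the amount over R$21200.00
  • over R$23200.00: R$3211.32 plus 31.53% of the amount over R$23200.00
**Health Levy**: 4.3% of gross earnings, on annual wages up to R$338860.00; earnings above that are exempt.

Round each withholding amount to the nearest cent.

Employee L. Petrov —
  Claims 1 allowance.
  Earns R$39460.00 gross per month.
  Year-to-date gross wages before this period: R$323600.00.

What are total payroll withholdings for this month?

R$8868.16

Earnings Tax: taxable = R$39460.00 − 1×R$400.00 = R$39060.00
  R$3211.32 + 31.53% × (R$39060.00 − R$23200.00) = R$3211.32 + 31.53% × R$15860.00 = R$8211.98
Health Levy: cap R$338860.00 − YTD R$323600.00 = R$15260.00 subject; 4.3% × R$15260.00 = R$656.18
Total: R$8211.98 + R$656.18 = R$8868.16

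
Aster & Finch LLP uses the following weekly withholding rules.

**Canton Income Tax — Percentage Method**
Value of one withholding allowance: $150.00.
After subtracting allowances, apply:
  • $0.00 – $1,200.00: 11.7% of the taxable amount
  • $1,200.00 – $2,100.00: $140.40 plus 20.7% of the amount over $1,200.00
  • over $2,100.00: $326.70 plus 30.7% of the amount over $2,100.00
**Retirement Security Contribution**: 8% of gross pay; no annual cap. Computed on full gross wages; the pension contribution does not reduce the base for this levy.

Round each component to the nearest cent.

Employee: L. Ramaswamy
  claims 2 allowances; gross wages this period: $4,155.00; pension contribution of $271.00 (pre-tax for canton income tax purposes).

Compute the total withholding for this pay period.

Canton Income Tax: taxable = $4,155.00 − $271.00 − 2×$150.00 = $3,584.00
  $326.70 + 30.7% × ($3,584.00 − $2,100.00) = $326.70 + 30.7% × $1,484.00 = $782.29
Retirement Security Contribution: 8% × $4,155.00 = $332.40
Total: $782.29 + $332.40 = $1,114.69

$1,114.69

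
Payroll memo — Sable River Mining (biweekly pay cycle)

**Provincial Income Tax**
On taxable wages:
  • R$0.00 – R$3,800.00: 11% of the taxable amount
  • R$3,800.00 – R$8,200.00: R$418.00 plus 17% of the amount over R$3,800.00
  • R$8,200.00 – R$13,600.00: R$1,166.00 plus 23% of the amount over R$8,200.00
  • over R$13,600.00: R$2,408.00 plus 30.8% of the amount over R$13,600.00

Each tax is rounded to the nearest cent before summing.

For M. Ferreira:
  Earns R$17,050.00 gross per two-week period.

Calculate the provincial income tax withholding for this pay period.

R$3,470.60

Provincial Income Tax: taxable = R$17,050.00
  R$2,408.00 + 30.8% × (R$17,050.00 − R$13,600.00) = R$2,408.00 + 30.8% × R$3,450.00 = R$3,470.60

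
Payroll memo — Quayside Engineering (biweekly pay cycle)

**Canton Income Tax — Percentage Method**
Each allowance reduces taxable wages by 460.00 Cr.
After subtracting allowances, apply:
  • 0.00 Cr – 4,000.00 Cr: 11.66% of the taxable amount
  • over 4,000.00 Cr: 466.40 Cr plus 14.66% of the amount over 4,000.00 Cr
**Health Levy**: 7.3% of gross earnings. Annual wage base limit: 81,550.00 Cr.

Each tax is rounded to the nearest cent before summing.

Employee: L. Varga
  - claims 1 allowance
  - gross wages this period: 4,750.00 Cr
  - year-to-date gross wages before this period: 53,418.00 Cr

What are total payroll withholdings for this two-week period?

Canton Income Tax: taxable = 4,750.00 Cr − 1×460.00 Cr = 4,290.00 Cr
  466.40 Cr + 14.66% × (4,290.00 Cr − 4,000.00 Cr) = 466.40 Cr + 14.66% × 290.00 Cr = 508.91 Cr
Health Levy: 7.3% × 4,750.00 Cr = 346.75 Cr
Total: 508.91 Cr + 346.75 Cr = 855.66 Cr

855.66 Cr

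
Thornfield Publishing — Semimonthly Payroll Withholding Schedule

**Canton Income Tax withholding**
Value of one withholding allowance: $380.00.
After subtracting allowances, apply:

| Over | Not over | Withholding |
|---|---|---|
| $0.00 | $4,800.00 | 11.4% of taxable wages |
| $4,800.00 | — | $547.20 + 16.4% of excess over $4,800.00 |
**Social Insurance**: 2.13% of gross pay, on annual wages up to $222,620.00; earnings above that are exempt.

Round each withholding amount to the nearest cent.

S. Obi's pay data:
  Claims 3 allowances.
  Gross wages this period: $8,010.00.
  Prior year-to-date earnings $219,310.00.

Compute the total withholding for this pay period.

$957.18

Canton Income Tax: taxable = $8,010.00 − 3×$380.00 = $6,870.00
  $547.20 + 16.4% × ($6,870.00 − $4,800.00) = $547.20 + 16.4% × $2,070.00 = $886.68
Social Insurance: cap $222,620.00 − YTD $219,310.00 = $3,310.00 subject; 2.13% × $3,310.00 = $70.50
Total: $886.68 + $70.50 = $957.18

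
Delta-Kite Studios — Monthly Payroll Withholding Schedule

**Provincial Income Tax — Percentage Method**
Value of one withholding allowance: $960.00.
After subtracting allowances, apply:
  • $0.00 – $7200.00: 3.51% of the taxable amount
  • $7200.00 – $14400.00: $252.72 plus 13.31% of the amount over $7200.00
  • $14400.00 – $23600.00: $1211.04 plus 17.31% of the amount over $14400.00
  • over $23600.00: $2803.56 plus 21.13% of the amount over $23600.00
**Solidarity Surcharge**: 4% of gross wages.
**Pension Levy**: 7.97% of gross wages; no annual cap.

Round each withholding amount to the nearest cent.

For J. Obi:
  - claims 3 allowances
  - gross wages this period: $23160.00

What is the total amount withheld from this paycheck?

Provincial Income Tax: taxable = $23160.00 − 3×$960.00 = $20280.00
  $1211.04 + 17.31% × ($20280.00 − $14400.00) = $1211.04 + 17.31% × $5880.00 = $2228.87
Solidarity Surcharge: 4% × $23160.00 = $926.40
Pension Levy: 7.97% × $23160.00 = $1845.85
Total: $2228.87 + $926.40 + $1845.85 = $5001.12

$5001.12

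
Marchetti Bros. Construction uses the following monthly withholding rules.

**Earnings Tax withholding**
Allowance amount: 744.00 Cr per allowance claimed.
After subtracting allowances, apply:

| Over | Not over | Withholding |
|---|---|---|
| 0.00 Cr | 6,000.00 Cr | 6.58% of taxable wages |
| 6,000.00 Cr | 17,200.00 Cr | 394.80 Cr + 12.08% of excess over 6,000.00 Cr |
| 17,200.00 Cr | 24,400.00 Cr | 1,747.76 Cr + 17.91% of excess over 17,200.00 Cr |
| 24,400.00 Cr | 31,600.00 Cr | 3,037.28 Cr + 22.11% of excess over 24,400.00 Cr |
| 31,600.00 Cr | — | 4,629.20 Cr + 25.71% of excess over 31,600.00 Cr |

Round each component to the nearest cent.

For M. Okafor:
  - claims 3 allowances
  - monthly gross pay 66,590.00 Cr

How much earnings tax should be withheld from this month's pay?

13,051.28 Cr

Earnings Tax: taxable = 66,590.00 Cr − 3×744.00 Cr = 64,358.00 Cr
  4,629.20 Cr + 25.71% × (64,358.00 Cr − 31,600.00 Cr) = 4,629.20 Cr + 25.71% × 32,758.00 Cr = 13,051.28 Cr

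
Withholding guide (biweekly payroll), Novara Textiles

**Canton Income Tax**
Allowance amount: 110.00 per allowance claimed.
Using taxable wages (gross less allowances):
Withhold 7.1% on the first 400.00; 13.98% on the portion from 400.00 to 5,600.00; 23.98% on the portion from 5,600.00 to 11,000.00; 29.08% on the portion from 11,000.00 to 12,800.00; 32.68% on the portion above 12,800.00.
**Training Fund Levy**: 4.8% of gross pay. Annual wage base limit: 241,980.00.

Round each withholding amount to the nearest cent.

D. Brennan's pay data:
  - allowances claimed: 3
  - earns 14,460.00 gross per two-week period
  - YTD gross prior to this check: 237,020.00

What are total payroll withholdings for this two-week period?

Canton Income Tax: taxable = 14,460.00 − 3×110.00 = 14,130.00
  2,573.72 + 32.68% × (14,130.00 − 12,800.00) = 2,573.72 + 32.68% × 1,330.00 = 3,008.36
Training Fund Levy: cap 241,980.00 − YTD 237,020.00 = 4,960.00 subject; 4.8% × 4,960.00 = 238.08
Total: 3,008.36 + 238.08 = 3,246.44

3,246.44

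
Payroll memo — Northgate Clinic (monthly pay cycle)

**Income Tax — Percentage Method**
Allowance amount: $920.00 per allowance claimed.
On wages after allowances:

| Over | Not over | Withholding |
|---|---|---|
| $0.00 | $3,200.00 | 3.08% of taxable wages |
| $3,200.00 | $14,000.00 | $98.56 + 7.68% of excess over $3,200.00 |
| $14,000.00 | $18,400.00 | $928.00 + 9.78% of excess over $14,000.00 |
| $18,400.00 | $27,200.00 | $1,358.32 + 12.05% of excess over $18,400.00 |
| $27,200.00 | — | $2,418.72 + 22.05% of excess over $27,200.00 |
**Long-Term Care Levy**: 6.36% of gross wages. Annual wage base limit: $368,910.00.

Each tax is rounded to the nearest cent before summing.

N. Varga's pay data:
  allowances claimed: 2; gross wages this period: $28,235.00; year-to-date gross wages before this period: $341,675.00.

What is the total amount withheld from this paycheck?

Income Tax: taxable = $28,235.00 − 2×$920.00 = $26,395.00
  $1,358.32 + 12.05% × ($26,395.00 − $18,400.00) = $1,358.32 + 12.05% × $7,995.00 = $2,321.72
Long-Term Care Levy: cap $368,910.00 − YTD $341,675.00 = $27,235.00 subject; 6.36% × $27,235.00 = $1,732.15
Total: $2,321.72 + $1,732.15 = $4,053.87

$4,053.87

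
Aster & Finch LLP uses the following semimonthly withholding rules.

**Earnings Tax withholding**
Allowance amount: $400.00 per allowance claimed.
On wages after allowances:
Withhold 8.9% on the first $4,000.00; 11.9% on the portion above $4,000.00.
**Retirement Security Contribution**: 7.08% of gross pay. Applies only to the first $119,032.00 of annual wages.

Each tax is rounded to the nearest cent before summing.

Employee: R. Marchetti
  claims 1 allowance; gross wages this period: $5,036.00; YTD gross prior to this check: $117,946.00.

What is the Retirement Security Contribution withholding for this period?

$76.89

Retirement Security Contribution: cap $119,032.00 − YTD $117,946.00 = $1,086.00 subject; 7.08% × $1,086.00 = $76.89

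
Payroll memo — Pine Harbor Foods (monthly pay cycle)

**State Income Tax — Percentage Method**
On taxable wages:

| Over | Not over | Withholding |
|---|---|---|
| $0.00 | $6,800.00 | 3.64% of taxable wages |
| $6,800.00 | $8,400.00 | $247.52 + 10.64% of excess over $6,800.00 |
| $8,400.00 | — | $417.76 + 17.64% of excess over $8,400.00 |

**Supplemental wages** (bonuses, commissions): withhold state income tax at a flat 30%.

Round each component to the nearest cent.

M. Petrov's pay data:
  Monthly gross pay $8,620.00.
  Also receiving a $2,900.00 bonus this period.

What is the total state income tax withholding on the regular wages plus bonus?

$1,326.57

State Income Tax: taxable = $8,620.00
  $417.76 + 17.64% × ($8,620.00 − $8,400.00) = $417.76 + 17.64% × $220.00 = $456.57
Supplemental (30% flat on bonus): 30% × $2,900.00 = $870.00
Total state income tax: $456.57 + $870.00 = $1,326.57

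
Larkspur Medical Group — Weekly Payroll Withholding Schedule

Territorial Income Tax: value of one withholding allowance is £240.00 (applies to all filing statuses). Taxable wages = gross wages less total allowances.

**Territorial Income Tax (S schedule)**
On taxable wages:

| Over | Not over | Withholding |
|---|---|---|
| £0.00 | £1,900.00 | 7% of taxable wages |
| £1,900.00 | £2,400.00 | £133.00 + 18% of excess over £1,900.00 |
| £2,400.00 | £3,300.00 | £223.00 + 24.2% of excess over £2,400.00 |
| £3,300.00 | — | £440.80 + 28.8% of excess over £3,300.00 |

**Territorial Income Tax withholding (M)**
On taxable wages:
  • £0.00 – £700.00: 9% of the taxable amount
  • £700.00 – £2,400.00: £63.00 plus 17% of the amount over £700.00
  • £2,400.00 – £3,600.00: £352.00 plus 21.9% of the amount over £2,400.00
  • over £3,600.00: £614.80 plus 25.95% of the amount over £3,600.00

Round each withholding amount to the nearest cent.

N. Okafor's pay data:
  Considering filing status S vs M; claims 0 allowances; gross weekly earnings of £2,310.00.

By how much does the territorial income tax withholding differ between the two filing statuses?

Territorial Income Tax (S): taxable = £2,310.00
  £133.00 + 18% × (£2,310.00 − £1,900.00) = £133.00 + 18% × £410.00 = £206.80
Territorial Income Tax (M): taxable = £2,310.00
  £63.00 + 17% × (£2,310.00 − £700.00) = £63.00 + 17% × £1,610.00 = £336.70
Difference: |£206.80 − £336.70| = £129.90 (higher under M)

£129.90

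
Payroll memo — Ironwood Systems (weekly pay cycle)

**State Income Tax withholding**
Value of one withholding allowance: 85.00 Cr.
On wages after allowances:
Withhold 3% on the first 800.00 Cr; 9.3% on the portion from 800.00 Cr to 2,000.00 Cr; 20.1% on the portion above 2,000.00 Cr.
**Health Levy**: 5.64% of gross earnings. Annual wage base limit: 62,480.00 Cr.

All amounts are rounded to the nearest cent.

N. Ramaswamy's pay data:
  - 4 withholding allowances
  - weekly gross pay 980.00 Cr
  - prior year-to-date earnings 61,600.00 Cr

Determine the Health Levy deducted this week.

Health Levy: cap 62,480.00 Cr − YTD 61,600.00 Cr = 880.00 Cr subject; 5.64% × 880.00 Cr = 49.63 Cr

49.63 Cr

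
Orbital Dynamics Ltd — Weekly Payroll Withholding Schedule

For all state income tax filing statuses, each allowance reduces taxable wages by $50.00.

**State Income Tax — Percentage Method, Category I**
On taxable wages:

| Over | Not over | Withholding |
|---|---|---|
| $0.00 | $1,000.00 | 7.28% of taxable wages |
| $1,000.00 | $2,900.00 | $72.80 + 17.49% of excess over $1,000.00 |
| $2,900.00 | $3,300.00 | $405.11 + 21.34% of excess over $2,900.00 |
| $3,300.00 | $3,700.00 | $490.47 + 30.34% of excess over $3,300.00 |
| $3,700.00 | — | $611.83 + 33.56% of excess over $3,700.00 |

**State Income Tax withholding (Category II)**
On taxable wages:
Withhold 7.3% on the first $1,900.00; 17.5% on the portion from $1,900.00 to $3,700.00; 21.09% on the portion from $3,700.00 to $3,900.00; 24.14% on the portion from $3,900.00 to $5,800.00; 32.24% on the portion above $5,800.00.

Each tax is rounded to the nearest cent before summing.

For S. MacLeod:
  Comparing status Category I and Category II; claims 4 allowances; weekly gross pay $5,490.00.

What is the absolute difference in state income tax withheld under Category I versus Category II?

State Income Tax (Category I): taxable = $5,490.00 − 4×$50.00 = $5,290.00
  $611.83 + 33.56% × ($5,290.00 − $3,700.00) = $611.83 + 33.56% × $1,590.00 = $1,145.43
State Income Tax (Category II): taxable = $5,490.00 − 4×$50.00 = $5,290.00
  $495.88 + 24.14% × ($5,290.00 − $3,900.00) = $495.88 + 24.14% × $1,390.00 = $831.43
Difference: |$1,145.43 − $831.43| = $314.00 (higher under Category I)

$314.00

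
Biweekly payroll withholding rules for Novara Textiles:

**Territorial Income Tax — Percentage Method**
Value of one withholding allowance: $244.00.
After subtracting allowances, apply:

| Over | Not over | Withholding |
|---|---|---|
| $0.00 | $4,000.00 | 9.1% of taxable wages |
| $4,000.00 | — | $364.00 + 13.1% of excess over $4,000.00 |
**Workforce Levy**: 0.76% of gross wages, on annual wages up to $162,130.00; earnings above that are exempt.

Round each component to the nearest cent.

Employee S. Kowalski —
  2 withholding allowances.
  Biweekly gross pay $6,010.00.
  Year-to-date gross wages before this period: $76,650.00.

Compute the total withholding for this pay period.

$609.06

Territorial Income Tax: taxable = $6,010.00 − 2×$244.00 = $5,522.00
  $364.00 + 13.1% × ($5,522.00 − $4,000.00) = $364.00 + 13.1% × $1,522.00 = $563.38
Workforce Levy: 0.76% × $6,010.00 = $45.68
Total: $563.38 + $45.68 = $609.06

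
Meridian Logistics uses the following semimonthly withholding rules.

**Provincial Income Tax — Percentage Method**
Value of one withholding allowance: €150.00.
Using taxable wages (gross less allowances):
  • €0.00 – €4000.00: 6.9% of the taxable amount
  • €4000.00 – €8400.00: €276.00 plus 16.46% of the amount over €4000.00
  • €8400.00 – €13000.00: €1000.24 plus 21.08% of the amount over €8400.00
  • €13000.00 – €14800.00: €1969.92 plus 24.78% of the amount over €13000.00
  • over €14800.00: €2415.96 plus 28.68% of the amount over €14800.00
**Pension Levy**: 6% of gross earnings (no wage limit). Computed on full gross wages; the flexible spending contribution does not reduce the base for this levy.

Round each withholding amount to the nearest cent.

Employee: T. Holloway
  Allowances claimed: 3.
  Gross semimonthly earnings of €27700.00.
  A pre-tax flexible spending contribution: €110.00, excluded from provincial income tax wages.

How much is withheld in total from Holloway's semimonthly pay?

€7617.07

Provincial Income Tax: taxable = €27700.00 − €110.00 − 3×€150.00 = €27140.00
  €2415.96 + 28.68% × (€27140.00 − €14800.00) = €2415.96 + 28.68% × €12340.00 = €5955.07
Pension Levy: 6% × €27700.00 = €1662.00
Total: €5955.07 + €1662.00 = €7617.07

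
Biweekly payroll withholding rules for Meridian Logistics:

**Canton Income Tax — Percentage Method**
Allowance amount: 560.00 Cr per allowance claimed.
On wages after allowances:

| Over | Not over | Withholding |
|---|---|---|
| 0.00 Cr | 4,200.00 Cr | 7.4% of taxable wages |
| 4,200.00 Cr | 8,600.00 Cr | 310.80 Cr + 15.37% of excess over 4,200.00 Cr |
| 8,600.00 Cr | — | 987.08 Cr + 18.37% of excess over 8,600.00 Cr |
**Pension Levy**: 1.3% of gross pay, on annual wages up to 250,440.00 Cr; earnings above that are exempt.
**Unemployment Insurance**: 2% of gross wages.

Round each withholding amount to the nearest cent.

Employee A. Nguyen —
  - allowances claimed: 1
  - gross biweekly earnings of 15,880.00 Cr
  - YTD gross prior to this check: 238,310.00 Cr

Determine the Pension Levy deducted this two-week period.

157.69 Cr

Pension Levy: cap 250,440.00 Cr − YTD 238,310.00 Cr = 12,130.00 Cr subject; 1.3% × 12,130.00 Cr = 157.69 Cr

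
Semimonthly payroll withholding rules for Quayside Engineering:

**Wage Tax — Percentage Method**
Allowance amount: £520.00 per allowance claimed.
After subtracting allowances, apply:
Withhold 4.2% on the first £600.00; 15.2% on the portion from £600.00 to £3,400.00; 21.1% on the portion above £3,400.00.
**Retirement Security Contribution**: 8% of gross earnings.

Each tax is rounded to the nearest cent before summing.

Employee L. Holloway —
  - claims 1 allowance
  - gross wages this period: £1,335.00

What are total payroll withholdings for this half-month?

£164.68

Wage Tax: taxable = £1,335.00 − 1×£520.00 = £815.00
  £25.20 + 15.2% × (£815.00 − £600.00) = £25.20 + 15.2% × £215.00 = £57.88
Retirement Security Contribution: 8% × £1,335.00 = £106.80
Total: £57.88 + £106.80 = £164.68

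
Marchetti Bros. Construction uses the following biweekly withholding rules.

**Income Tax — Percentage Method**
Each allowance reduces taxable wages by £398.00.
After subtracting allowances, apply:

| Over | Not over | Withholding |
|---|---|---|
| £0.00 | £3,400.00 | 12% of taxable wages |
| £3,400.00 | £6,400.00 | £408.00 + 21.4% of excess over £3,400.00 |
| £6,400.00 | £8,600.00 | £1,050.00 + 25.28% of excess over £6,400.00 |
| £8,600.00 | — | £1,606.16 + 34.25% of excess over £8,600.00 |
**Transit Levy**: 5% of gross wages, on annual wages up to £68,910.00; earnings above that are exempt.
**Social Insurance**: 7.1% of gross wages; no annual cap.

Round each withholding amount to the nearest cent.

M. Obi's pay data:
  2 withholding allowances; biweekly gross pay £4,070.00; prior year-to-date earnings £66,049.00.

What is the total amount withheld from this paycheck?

Income Tax: taxable = £4,070.00 − 2×£398.00 = £3,274.00
  12% × £3,274.00 = £392.88
Transit Levy: cap £68,910.00 − YTD £66,049.00 = £2,861.00 subject; 5% × £2,861.00 = £143.05
Social Insurance: 7.1% × £4,070.00 = £288.97
Total: £392.88 + £143.05 + £288.97 = £824.90

£824.90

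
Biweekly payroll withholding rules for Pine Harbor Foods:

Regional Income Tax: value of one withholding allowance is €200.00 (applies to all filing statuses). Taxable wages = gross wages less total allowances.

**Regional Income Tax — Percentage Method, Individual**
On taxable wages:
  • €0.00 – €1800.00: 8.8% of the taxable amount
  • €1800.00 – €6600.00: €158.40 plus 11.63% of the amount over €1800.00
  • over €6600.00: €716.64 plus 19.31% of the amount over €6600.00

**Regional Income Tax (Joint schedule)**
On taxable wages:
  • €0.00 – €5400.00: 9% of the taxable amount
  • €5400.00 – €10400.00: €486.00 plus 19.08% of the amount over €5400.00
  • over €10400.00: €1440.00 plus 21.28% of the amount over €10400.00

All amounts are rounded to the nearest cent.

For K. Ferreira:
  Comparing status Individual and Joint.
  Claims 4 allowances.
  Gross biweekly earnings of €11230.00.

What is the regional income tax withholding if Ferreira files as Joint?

Regional Income Tax (Joint): taxable = €11230.00 − 4×€200.00 = €10430.00
  €1440.00 + 21.28% × (€10430.00 − €10400.00) = €1440.00 + 21.28% × €30.00 = €1446.38

€1446.38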